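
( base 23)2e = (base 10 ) 60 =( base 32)1s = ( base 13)48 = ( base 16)3C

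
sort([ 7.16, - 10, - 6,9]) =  [  -  10 , - 6,7.16,9 ] 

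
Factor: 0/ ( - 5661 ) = 0 = 0^1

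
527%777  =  527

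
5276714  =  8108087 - 2831373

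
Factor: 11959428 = 2^2*3^1*13^1 * 31^1*2473^1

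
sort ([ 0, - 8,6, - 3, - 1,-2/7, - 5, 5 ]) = [ - 8,- 5, - 3,- 1, - 2/7, 0, 5, 6 ] 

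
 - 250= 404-654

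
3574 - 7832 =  - 4258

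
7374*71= 523554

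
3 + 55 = 58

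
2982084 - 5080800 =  - 2098716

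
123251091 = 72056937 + 51194154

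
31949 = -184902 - - 216851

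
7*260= 1820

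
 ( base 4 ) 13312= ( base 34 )eq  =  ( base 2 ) 111110110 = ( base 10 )502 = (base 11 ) 417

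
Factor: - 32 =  - 2^5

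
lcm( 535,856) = 4280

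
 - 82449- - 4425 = - 78024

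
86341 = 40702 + 45639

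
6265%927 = 703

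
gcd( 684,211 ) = 1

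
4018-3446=572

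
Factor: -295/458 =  - 2^( - 1)*5^1*59^1 * 229^(-1)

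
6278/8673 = 6278/8673 = 0.72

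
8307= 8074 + 233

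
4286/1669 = 4286/1669 = 2.57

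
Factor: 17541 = 3^2*1949^1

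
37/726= 37/726 = 0.05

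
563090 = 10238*55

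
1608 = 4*402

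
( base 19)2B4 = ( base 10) 935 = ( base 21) 22b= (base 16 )3A7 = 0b1110100111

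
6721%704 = 385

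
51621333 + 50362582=101983915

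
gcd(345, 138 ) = 69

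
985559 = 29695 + 955864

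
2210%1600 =610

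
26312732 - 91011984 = - 64699252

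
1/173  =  1/173 = 0.01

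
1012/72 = 253/18 = 14.06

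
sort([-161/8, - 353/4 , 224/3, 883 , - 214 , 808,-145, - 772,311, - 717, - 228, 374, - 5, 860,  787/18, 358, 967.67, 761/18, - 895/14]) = [ - 772 ,- 717, - 228, - 214,  -  145, - 353/4, - 895/14, - 161/8, - 5,761/18,  787/18 , 224/3 , 311 , 358, 374,  808,860, 883, 967.67 ] 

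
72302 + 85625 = 157927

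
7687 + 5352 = 13039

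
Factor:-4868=-2^2*1217^1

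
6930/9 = 770 = 770.00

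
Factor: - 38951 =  - 11^1 * 3541^1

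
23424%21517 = 1907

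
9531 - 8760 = 771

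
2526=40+2486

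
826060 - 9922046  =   - 9095986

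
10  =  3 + 7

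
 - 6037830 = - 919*6570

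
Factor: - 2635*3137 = -8265995 = -5^1  *  17^1*31^1*3137^1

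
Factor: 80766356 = 2^2 * 11^1*67^1*27397^1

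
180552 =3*60184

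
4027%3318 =709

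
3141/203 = 3141/203 = 15.47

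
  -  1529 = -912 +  - 617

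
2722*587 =1597814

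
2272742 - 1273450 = 999292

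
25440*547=13915680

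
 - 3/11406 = -1/3802 = - 0.00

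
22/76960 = 11/38480  =  0.00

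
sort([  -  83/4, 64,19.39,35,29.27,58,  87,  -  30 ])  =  [-30 ,-83/4, 19.39, 29.27,  35, 58,64,  87]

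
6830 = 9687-2857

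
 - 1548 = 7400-8948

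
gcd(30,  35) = 5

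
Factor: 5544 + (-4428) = 2^2*3^2*31^1 = 1116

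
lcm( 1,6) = 6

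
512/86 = 256/43 = 5.95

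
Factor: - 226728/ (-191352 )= 141/119 =3^1*7^ ( - 1 )*17^(-1)*47^1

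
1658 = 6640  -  4982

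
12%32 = 12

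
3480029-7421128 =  - 3941099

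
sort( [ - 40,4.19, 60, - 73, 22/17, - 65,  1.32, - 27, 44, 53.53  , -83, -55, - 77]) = [-83, - 77, - 73, - 65, - 55,-40, - 27, 22/17,1.32,4.19,44, 53.53, 60]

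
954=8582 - 7628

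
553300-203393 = 349907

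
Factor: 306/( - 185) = -2^1 * 3^2 * 5^( - 1) * 17^1 * 37^(- 1)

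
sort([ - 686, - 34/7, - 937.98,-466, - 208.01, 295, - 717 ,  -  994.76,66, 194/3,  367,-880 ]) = [ - 994.76  , - 937.98, - 880, - 717,-686 , - 466,  -  208.01, - 34/7, 194/3, 66,295,367]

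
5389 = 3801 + 1588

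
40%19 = 2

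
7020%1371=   165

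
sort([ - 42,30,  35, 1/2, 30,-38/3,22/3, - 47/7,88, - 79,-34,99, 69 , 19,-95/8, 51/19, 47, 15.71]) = [ - 79,-42 , - 34,-38/3,-95/8, - 47/7,1/2,51/19 , 22/3,15.71,19 , 30,30, 35, 47, 69,88,99]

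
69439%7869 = 6487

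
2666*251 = 669166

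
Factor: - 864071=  - 13^1*66467^1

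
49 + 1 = 50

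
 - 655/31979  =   - 1 + 31324/31979=- 0.02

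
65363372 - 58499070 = 6864302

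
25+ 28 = 53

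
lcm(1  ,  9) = 9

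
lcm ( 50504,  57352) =3383768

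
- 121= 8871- 8992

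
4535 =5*907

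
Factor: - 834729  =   - 3^1*7^1*39749^1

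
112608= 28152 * 4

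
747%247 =6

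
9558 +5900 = 15458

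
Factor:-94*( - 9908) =931352=2^3  *  47^1*2477^1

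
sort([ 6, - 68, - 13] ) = [ - 68, - 13,6] 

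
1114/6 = 557/3 = 185.67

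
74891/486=154 + 47/486 = 154.10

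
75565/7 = 10795 = 10795.00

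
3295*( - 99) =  - 326205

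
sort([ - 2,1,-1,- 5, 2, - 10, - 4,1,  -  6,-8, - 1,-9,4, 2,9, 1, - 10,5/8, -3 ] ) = [  -  10, - 10,-9,-8, - 6, - 5,-4, - 3,-2, - 1 , - 1,5/8,1,1,1,2,  2,4,9 ] 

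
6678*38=253764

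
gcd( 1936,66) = 22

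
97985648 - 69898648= 28087000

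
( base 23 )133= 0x259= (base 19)1cc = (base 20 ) 1a1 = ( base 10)601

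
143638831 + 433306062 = 576944893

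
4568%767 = 733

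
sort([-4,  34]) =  [ - 4,34]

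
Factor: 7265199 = 3^1 * 2421733^1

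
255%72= 39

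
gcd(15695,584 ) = 73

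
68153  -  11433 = 56720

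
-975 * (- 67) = 65325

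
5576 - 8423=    - 2847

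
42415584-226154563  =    -  183738979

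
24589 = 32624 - 8035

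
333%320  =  13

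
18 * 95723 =1723014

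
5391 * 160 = 862560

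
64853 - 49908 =14945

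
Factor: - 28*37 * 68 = -70448 = -2^4*7^1 * 17^1*37^1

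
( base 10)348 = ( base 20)h8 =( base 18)116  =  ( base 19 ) i6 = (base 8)534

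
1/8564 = 1/8564=0.00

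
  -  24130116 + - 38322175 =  - 62452291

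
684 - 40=644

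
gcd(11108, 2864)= 4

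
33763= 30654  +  3109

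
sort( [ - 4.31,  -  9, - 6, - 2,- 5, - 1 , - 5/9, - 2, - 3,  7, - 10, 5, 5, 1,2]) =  [ -10, - 9, - 6,-5, - 4.31,- 3, -2, - 2, - 1 ,-5/9, 1,  2 , 5, 5,7 ]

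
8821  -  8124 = 697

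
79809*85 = 6783765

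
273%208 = 65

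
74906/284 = 37453/142  =  263.75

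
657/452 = 1 + 205/452 = 1.45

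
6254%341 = 116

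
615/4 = 615/4=153.75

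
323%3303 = 323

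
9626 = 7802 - -1824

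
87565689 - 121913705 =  - 34348016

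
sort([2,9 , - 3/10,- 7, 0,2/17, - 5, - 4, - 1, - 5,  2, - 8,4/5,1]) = [-8, - 7,  -  5, -5, - 4, - 1,-3/10,0,2/17,4/5 , 1,2 , 2, 9 ] 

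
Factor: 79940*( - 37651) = -2^2*5^1*7^1*23^1*571^1 * 1637^1 = - 3009820940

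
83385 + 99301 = 182686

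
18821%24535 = 18821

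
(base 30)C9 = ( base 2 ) 101110001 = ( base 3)111200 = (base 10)369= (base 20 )i9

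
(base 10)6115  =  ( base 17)142c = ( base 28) 7MB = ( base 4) 1133203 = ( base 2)1011111100011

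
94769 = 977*97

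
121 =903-782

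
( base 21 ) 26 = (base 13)39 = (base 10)48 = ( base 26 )1M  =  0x30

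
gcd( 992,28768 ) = 992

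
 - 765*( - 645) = 493425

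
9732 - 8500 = 1232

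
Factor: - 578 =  - 2^1*17^2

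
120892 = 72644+48248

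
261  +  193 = 454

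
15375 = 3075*5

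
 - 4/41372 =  - 1/10343 = - 0.00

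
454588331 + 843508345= 1298096676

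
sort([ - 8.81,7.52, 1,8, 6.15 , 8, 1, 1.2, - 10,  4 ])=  [ - 10, - 8.81,1, 1, 1.2,4,6.15,7.52 , 8, 8] 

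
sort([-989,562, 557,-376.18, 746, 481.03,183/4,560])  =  [-989, - 376.18,183/4,481.03,557, 560,562,  746]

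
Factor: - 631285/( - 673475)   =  5^( - 1 )*11^( - 1)*31^( - 1 )*79^( - 1)*126257^1  =  126257/134695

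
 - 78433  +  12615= - 65818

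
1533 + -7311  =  - 5778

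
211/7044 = 211/7044 = 0.03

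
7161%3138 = 885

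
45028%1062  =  424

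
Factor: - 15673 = -7^1*2239^1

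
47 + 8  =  55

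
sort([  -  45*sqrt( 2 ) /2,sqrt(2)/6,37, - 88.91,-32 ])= [ - 88.91, - 32, - 45*sqrt (2 )/2,sqrt ( 2 )/6,37 ]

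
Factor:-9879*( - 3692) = 36473268 = 2^2*3^1 * 13^1*37^1 * 71^1 * 89^1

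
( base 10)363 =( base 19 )102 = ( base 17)146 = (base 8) 553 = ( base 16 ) 16B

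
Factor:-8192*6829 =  - 2^13*6829^1 = - 55943168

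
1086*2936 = 3188496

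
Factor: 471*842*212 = 2^3*3^1 *53^1*157^1 * 421^1=84075384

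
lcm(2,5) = 10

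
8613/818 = 8613/818  =  10.53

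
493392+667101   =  1160493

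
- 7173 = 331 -7504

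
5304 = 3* 1768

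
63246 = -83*( - 762 )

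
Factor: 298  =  2^1*149^1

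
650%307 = 36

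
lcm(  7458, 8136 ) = 89496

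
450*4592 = 2066400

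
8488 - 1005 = 7483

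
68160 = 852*80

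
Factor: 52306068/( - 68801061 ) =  - 17435356/22933687 = - 2^2*7^( - 1)*647^1*6737^1*3276241^ ( - 1 )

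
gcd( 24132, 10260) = 12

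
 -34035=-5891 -28144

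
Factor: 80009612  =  2^2 * 359^1*55717^1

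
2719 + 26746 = 29465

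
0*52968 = 0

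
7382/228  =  32 + 43/114  =  32.38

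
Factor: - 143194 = - 2^1*71597^1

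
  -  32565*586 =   -  19083090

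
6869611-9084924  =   -2215313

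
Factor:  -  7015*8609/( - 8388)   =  2^( - 2)*3^( - 2)*5^1*23^1*61^1* 233^(- 1 )*8609^1   =  60392135/8388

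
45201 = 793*57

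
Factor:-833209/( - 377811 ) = 3^(-3 )*7^ (-1 )*13^1*107^1 * 599^1*1999^( - 1)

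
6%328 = 6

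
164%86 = 78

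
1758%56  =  22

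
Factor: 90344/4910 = 2^2*5^(-1)*  23^1 = 92/5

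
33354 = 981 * 34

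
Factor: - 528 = - 2^4*3^1*11^1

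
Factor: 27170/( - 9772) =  - 13585/4886 = - 2^( - 1 )*5^1*7^(-1)*11^1*13^1*19^1*349^ ( - 1 ) 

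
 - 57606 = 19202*(-3 ) 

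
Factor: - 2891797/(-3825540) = 2^( - 2)*3^( - 2)  *  5^( - 1 )*53^ ( - 1)*337^1* 401^ (  -  1)*8581^1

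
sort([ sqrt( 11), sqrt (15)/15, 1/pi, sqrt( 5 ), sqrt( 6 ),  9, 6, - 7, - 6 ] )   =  [ - 7,-6, sqrt( 15) /15, 1/pi,  sqrt(5),sqrt( 6), sqrt( 11), 6, 9] 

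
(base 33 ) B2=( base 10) 365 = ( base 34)ap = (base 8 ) 555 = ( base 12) 265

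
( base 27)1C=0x27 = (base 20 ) 1j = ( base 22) 1h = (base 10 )39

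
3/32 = 3/32=0.09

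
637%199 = 40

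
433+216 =649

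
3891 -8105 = -4214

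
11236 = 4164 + 7072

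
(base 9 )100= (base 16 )51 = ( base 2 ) 1010001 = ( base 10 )81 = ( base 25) 36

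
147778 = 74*1997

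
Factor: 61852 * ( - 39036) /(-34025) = 2^4 * 3^1*5^(-2)*7^1*47^2 * 1361^( - 1)*3253^1 = 2414454672/34025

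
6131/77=79 + 48/77=79.62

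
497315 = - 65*(-7651)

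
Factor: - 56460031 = - 56460031^1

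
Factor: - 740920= -2^3* 5^1*18523^1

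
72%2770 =72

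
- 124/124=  - 1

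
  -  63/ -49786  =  63/49786 = 0.00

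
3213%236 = 145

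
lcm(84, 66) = 924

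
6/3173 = 6/3173 = 0.00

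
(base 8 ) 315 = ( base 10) 205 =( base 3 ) 21121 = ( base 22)97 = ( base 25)85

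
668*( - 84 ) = - 56112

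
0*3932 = 0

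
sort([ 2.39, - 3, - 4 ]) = [ - 4, - 3 , 2.39 ] 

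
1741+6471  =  8212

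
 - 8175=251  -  8426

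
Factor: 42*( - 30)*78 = -2^3*3^3*5^1*7^1* 13^1= -98280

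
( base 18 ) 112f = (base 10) 6207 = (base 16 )183F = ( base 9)8456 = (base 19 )h3d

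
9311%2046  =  1127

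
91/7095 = 91/7095 = 0.01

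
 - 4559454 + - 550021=  -  5109475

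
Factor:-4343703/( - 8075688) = 1447901/2691896 = 2^(-3)*7^2 * 13^1*29^(-1 )*41^(  -  1)*283^( - 1) * 2273^1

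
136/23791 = 136/23791 = 0.01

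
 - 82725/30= - 5515/2 = - 2757.50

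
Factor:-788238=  - 2^1*3^3*11^1 * 1327^1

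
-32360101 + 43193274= 10833173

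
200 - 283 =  - 83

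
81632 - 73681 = 7951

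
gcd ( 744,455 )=1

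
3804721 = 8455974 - 4651253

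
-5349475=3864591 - 9214066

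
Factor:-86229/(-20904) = 33/8 = 2^(  -  3 )*3^1*11^1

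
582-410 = 172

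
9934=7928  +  2006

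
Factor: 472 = 2^3 * 59^1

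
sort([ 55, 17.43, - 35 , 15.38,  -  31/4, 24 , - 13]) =[ - 35, - 13 , - 31/4, 15.38, 17.43,24, 55]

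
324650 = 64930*5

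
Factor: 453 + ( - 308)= 145=5^1 * 29^1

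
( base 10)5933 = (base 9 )8122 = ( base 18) 105b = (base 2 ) 1011100101101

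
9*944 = 8496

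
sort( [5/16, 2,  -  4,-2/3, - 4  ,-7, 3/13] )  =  [- 7, - 4, - 4, - 2/3 , 3/13,5/16, 2]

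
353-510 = -157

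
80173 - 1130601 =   -  1050428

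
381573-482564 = -100991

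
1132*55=62260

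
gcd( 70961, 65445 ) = 1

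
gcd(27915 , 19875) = 15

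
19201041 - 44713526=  - 25512485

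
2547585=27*94355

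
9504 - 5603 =3901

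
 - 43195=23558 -66753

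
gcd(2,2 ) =2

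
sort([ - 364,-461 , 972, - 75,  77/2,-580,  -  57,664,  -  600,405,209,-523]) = [ - 600, - 580, -523, - 461,-364,-75, - 57, 77/2,209, 405, 664 , 972] 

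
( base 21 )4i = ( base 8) 146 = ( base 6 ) 250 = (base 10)102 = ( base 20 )52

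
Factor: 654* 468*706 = 216086832  =  2^4*3^3*13^1*109^1*353^1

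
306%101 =3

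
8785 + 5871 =14656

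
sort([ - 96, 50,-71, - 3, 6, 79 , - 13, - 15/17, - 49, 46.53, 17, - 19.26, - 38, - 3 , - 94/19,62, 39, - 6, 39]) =[  -  96, - 71, - 49, - 38, - 19.26, - 13, - 6, - 94/19,  -  3,-3, - 15/17,6, 17, 39,39,46.53, 50,62,79 ]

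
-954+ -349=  - 1303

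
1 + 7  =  8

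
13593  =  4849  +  8744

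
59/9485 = 59/9485   =  0.01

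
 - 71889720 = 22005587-93895307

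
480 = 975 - 495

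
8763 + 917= 9680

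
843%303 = 237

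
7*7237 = 50659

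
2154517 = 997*2161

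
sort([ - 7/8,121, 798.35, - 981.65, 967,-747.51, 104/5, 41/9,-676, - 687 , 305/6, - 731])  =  [ - 981.65,-747.51, - 731, -687, - 676, - 7/8, 41/9, 104/5 , 305/6,121, 798.35 , 967]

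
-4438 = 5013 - 9451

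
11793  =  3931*3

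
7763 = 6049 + 1714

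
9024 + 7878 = 16902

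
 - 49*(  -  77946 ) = 3819354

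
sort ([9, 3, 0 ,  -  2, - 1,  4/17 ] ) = [ - 2 , - 1, 0, 4/17, 3, 9 ]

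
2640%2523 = 117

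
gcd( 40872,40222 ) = 26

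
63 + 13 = 76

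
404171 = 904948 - 500777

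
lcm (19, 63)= 1197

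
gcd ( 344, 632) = 8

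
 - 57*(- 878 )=50046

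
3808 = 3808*1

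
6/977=6/977 = 0.01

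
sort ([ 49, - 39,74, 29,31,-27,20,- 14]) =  [ - 39, - 27 ,-14,20,  29, 31,49,74] 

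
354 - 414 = -60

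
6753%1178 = 863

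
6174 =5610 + 564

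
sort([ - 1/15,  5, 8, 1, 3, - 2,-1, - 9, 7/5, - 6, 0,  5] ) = [-9, - 6 ,  -  2,-1,-1/15, 0,1,7/5, 3, 5, 5,  8 ] 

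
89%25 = 14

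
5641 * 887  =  5003567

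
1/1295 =1/1295 = 0.00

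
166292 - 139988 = 26304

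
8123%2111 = 1790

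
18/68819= 18/68819 = 0.00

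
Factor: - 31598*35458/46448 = - 280100471/11612 = -  2^ ( - 2 )*7^1*37^1*61^1 * 2903^( - 1)*17729^1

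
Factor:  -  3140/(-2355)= 4/3 = 2^2*3^( - 1 ) 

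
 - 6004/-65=6004/65 = 92.37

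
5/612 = 5/612 = 0.01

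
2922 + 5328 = 8250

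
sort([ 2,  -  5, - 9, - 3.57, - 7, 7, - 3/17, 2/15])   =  [ -9,-7, - 5, - 3.57 , - 3/17,  2/15, 2,7] 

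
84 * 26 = 2184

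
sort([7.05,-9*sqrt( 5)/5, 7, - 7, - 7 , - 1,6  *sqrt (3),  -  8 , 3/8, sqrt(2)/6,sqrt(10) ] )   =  [ - 8, - 7, - 7, - 9*sqrt(5 )/5,  -  1,sqrt( 2)/6,3/8,sqrt(10), 7,7.05 , 6*sqrt(3)]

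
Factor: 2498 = 2^1*1249^1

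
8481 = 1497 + 6984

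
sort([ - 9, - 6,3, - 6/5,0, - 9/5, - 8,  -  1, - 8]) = [ - 9, - 8,-8,- 6, - 9/5,  -  6/5,- 1,0 , 3 ] 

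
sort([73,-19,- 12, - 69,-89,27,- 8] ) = [-89,-69,-19, - 12,-8, 27 , 73 ] 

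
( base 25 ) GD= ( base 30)dn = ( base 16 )19d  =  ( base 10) 413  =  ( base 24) h5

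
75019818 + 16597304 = 91617122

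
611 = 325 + 286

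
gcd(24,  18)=6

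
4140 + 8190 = 12330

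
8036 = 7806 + 230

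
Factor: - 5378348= -2^2 *73^1  *  113^1*163^1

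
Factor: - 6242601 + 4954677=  - 2^2*3^1*11^2*887^1 = - 1287924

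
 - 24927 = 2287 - 27214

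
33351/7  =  33351/7 = 4764.43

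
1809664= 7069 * 256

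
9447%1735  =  772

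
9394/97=96 + 82/97= 96.85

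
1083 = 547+536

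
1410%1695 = 1410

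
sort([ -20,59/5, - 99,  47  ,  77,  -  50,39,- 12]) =[  -  99,-50 ,  -  20, -12,59/5, 39,47,77 ]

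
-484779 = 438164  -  922943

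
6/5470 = 3/2735 = 0.00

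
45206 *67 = 3028802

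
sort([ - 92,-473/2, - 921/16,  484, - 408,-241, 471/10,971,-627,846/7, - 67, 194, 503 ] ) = [- 627,-408, - 241, - 473/2, -92, - 67, - 921/16, 471/10, 846/7, 194,484, 503, 971]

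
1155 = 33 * 35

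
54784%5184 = 2944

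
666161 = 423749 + 242412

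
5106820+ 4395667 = 9502487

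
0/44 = 0  =  0.00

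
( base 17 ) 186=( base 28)FB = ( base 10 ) 431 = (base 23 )IH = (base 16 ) 1AF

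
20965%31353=20965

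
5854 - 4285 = 1569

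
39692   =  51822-12130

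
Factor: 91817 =11^1*17^1*491^1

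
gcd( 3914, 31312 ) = 3914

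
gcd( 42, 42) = 42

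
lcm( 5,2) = 10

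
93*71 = 6603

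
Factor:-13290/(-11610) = 443/387  =  3^( - 2) * 43^( - 1) * 443^1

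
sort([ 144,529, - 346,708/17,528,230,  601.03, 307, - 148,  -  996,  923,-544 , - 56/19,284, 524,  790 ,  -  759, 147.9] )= [ - 996, - 759,  -  544,-346, - 148, - 56/19,708/17,144,147.9,230, 284,307,  524,528, 529,601.03,790, 923]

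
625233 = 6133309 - 5508076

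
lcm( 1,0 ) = 0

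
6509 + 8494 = 15003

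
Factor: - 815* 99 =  - 3^2 * 5^1*11^1 * 163^1 = -80685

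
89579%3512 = 1779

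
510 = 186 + 324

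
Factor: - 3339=-3^2*7^1*53^1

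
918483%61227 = 78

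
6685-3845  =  2840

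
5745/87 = 1915/29 = 66.03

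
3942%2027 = 1915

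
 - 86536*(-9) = 778824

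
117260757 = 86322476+30938281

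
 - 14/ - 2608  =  7/1304 = 0.01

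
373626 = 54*6919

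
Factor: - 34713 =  - 3^2 * 7^1*19^1 * 29^1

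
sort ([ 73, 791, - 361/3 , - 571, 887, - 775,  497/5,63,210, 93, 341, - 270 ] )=[ - 775,-571,-270,  -  361/3, 63, 73, 93, 497/5, 210,341, 791, 887] 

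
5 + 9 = 14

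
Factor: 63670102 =2^1*19^1*71^1*23599^1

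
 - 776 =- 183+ - 593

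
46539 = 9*5171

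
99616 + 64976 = 164592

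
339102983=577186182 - 238083199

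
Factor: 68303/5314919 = 31^ ( -1 )*167^1*409^1*171449^( - 1)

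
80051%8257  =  5738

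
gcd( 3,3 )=3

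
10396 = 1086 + 9310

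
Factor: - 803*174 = -2^1 * 3^1*11^1 * 29^1*73^1  =  -139722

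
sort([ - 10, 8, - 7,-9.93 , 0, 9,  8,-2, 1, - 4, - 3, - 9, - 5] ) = [ - 10,-9.93,  -  9,  -  7, - 5, -4,- 3 ,- 2, 0,1, 8, 8,9]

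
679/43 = 679/43  =  15.79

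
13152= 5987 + 7165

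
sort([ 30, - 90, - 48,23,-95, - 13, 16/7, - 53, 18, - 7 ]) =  [-95, - 90, - 53, - 48,-13 ,-7,16/7, 18, 23, 30 ]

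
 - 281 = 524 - 805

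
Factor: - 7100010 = - 2^1*3^2 * 5^1*78889^1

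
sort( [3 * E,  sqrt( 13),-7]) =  [-7, sqrt (13) , 3*E] 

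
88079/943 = 93 + 380/943=93.40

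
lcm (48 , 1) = 48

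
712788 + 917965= 1630753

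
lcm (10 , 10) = 10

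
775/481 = 1 + 294/481 = 1.61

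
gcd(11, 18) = 1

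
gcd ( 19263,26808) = 3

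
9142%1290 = 112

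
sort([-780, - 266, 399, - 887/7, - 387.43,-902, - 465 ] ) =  [ - 902, - 780, - 465, - 387.43,-266,- 887/7,399] 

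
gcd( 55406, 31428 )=2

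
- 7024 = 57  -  7081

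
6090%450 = 240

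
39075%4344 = 4323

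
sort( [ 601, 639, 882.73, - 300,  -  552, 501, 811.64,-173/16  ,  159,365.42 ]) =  [ - 552 , - 300, - 173/16,159 , 365.42, 501,601,639,811.64 , 882.73]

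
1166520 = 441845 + 724675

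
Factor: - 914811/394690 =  -2^( - 1 )*3^1*5^(-1)*29^ (-1)*1361^(- 1 )*304937^1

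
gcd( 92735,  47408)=1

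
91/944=91/944= 0.10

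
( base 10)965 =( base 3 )1022202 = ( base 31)104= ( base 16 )3c5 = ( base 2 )1111000101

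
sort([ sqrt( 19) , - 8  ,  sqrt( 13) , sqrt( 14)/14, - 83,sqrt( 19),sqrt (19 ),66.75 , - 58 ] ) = [ - 83, - 58 ,- 8, sqrt(14)/14, sqrt (13 ),  sqrt( 19), sqrt( 19),  sqrt( 19),66.75]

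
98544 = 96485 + 2059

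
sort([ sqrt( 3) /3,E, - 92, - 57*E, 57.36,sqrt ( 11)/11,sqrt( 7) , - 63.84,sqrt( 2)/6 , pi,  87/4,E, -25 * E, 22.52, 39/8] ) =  [ - 57*E, - 92, - 25*E, - 63.84,sqrt (2) /6,sqrt( 11) /11,sqrt(3)/3,sqrt( 7),E,E , pi, 39/8, 87/4,22.52, 57.36]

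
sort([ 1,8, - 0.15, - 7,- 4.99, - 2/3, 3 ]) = [ - 7, - 4.99, - 2/3, -0.15,1 , 3,8]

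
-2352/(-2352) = 1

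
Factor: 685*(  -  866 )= - 593210 = - 2^1*5^1*137^1 * 433^1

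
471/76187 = 471/76187 = 0.01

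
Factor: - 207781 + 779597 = 571816 = 2^3*7^1 * 10211^1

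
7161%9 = 6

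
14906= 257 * 58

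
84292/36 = 21073/9 = 2341.44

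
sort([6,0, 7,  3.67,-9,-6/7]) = [-9, - 6/7,0,  3.67, 6,  7]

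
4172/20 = 1043/5 = 208.60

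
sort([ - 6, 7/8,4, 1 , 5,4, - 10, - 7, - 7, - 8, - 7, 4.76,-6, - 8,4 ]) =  [ - 10, - 8, - 8, - 7,  -  7, - 7, - 6, - 6, 7/8,1, 4, 4,  4,4.76, 5]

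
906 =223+683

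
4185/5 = 837 = 837.00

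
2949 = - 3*(-983) 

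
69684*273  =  19023732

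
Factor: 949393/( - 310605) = -3^( - 1)*5^( - 1)*593^1 * 1601^1 *20707^( - 1)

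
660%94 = 2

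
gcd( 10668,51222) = 6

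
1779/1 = 1779 = 1779.00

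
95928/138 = 695 + 3/23 = 695.13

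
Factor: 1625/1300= 2^( - 2)*5^1  =  5/4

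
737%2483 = 737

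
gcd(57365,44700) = 745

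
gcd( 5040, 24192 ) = 1008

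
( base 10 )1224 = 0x4C8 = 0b10011001000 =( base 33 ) 143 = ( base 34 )120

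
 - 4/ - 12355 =4/12355 = 0.00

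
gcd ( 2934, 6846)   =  978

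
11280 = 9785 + 1495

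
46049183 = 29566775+16482408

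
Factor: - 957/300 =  - 319/100 = -2^(  -  2)*5^( - 2)*11^1 * 29^1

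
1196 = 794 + 402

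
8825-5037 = 3788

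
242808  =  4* 60702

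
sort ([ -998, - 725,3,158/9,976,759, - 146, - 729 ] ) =[  -  998, - 729,-725, - 146,3,158/9,  759, 976]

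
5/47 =5/47 = 0.11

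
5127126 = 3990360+1136766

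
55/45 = 11/9  =  1.22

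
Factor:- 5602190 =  - 2^1*5^1*11^1*50929^1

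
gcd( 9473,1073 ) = 1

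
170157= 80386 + 89771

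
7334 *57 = 418038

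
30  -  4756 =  - 4726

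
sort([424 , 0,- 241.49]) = [-241.49 , 0,424]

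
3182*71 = 225922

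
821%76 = 61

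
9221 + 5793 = 15014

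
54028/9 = 6003 + 1/9 = 6003.11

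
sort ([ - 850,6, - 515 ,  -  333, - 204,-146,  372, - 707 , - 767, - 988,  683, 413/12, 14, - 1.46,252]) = [ - 988 ,- 850, - 767, - 707 , -515, - 333, - 204,-146 , - 1.46,6, 14,413/12,252,372,683]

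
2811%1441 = 1370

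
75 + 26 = 101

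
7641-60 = 7581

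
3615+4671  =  8286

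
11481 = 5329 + 6152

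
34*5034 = 171156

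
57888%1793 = 512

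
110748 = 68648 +42100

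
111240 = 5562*20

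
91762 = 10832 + 80930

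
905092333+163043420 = 1068135753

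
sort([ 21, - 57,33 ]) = [ - 57,  21,33]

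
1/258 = 1/258 = 0.00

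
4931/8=616  +  3/8= 616.38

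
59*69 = 4071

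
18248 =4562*4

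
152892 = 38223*4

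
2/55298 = 1/27649=0.00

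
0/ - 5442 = 0/1 = -  0.00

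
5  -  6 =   -  1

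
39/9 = 4 + 1/3 = 4.33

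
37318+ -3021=34297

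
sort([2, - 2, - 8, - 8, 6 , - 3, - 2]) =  [ - 8 , - 8, - 3, - 2, - 2, 2,6] 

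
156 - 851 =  - 695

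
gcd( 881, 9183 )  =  1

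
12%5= 2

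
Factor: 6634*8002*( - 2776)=-147364703968 = - 2^5*  31^1*107^1*347^1*4001^1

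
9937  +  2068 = 12005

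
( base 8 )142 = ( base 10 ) 98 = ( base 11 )8A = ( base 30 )38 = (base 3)10122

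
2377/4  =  594+1/4=594.25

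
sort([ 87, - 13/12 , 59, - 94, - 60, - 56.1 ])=[  -  94, - 60, - 56.1, - 13/12  ,  59, 87] 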